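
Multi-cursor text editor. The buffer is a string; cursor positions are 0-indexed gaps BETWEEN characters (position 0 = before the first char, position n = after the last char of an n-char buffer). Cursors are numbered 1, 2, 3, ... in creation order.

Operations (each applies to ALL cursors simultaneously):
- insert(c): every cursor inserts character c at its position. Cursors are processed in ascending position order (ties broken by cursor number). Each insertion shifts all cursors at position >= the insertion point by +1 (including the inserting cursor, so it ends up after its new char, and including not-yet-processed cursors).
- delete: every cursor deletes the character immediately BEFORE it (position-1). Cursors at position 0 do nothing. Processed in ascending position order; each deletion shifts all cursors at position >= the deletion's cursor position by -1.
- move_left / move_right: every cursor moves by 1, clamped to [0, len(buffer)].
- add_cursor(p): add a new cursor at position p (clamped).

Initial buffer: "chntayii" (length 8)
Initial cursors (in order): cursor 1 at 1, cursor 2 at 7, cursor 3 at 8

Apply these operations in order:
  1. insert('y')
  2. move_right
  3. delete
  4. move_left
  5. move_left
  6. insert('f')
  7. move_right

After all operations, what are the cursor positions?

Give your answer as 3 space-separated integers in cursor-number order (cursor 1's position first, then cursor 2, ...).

After op 1 (insert('y')): buffer="cyhntayiyiy" (len 11), cursors c1@2 c2@9 c3@11, authorship .1......2.3
After op 2 (move_right): buffer="cyhntayiyiy" (len 11), cursors c1@3 c2@10 c3@11, authorship .1......2.3
After op 3 (delete): buffer="cyntayiy" (len 8), cursors c1@2 c2@8 c3@8, authorship .1.....2
After op 4 (move_left): buffer="cyntayiy" (len 8), cursors c1@1 c2@7 c3@7, authorship .1.....2
After op 5 (move_left): buffer="cyntayiy" (len 8), cursors c1@0 c2@6 c3@6, authorship .1.....2
After op 6 (insert('f')): buffer="fcyntayffiy" (len 11), cursors c1@1 c2@9 c3@9, authorship 1.1....23.2
After op 7 (move_right): buffer="fcyntayffiy" (len 11), cursors c1@2 c2@10 c3@10, authorship 1.1....23.2

Answer: 2 10 10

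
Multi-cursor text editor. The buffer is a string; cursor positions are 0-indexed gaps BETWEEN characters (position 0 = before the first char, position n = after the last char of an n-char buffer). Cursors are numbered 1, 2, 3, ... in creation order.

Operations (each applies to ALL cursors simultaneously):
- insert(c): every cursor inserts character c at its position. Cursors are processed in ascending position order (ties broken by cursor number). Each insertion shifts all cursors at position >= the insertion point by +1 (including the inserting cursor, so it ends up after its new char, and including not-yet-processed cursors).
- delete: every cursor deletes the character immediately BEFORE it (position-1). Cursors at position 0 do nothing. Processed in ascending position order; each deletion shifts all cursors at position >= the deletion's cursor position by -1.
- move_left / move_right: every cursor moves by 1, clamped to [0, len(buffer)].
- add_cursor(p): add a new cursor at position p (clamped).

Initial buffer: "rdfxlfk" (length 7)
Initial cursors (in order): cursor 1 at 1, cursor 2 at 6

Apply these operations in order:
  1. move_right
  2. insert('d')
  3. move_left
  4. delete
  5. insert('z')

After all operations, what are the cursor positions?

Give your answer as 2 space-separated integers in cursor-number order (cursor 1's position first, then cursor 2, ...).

Answer: 2 8

Derivation:
After op 1 (move_right): buffer="rdfxlfk" (len 7), cursors c1@2 c2@7, authorship .......
After op 2 (insert('d')): buffer="rddfxlfkd" (len 9), cursors c1@3 c2@9, authorship ..1.....2
After op 3 (move_left): buffer="rddfxlfkd" (len 9), cursors c1@2 c2@8, authorship ..1.....2
After op 4 (delete): buffer="rdfxlfd" (len 7), cursors c1@1 c2@6, authorship .1....2
After op 5 (insert('z')): buffer="rzdfxlfzd" (len 9), cursors c1@2 c2@8, authorship .11....22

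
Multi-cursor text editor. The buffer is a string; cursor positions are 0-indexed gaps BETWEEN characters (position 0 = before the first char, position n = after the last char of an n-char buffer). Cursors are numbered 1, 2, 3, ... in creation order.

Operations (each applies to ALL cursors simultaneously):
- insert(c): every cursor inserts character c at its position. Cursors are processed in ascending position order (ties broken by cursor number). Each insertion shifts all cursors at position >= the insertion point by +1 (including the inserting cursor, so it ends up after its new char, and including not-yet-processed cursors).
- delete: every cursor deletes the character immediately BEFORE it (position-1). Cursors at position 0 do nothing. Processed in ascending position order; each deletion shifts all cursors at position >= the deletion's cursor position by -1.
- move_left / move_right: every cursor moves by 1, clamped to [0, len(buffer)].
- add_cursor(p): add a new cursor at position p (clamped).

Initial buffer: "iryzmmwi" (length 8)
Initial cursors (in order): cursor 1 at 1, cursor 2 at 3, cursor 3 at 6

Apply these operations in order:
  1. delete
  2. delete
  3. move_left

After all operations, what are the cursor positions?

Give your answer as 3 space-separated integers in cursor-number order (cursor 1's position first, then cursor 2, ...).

Answer: 0 0 0

Derivation:
After op 1 (delete): buffer="rzmwi" (len 5), cursors c1@0 c2@1 c3@3, authorship .....
After op 2 (delete): buffer="zwi" (len 3), cursors c1@0 c2@0 c3@1, authorship ...
After op 3 (move_left): buffer="zwi" (len 3), cursors c1@0 c2@0 c3@0, authorship ...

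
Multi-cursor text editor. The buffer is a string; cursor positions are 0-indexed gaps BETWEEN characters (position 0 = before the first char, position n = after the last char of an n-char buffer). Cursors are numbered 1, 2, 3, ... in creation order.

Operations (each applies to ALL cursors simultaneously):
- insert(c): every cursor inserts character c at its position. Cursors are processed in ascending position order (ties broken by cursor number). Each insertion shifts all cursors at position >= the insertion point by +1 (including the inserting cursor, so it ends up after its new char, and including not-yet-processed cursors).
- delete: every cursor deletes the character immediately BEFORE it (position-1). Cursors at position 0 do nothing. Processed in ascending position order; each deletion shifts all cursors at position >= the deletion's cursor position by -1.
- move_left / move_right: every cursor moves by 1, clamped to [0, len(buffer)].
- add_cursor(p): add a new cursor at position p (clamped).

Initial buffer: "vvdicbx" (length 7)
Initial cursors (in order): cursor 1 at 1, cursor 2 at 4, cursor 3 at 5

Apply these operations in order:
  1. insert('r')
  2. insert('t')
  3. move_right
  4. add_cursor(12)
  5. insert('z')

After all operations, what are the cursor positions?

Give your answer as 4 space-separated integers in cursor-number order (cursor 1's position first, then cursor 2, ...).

After op 1 (insert('r')): buffer="vrvdircrbx" (len 10), cursors c1@2 c2@6 c3@8, authorship .1...2.3..
After op 2 (insert('t')): buffer="vrtvdirtcrtbx" (len 13), cursors c1@3 c2@8 c3@11, authorship .11...22.33..
After op 3 (move_right): buffer="vrtvdirtcrtbx" (len 13), cursors c1@4 c2@9 c3@12, authorship .11...22.33..
After op 4 (add_cursor(12)): buffer="vrtvdirtcrtbx" (len 13), cursors c1@4 c2@9 c3@12 c4@12, authorship .11...22.33..
After op 5 (insert('z')): buffer="vrtvzdirtczrtbzzx" (len 17), cursors c1@5 c2@11 c3@16 c4@16, authorship .11.1..22.233.34.

Answer: 5 11 16 16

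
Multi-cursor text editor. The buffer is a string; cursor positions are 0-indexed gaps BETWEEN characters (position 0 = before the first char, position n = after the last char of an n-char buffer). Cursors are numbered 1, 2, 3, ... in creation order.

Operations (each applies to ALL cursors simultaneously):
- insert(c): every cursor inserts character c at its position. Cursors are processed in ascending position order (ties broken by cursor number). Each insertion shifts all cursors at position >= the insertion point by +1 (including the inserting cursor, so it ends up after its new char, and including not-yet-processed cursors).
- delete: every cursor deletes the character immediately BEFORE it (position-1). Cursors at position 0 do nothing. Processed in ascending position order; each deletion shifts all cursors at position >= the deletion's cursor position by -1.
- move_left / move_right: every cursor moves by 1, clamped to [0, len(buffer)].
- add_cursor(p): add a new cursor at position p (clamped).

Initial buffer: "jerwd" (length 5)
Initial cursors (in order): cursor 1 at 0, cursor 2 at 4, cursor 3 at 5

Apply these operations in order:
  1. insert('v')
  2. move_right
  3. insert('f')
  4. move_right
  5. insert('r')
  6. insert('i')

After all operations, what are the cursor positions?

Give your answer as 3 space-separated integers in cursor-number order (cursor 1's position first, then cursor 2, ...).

After op 1 (insert('v')): buffer="vjerwvdv" (len 8), cursors c1@1 c2@6 c3@8, authorship 1....2.3
After op 2 (move_right): buffer="vjerwvdv" (len 8), cursors c1@2 c2@7 c3@8, authorship 1....2.3
After op 3 (insert('f')): buffer="vjferwvdfvf" (len 11), cursors c1@3 c2@9 c3@11, authorship 1.1...2.233
After op 4 (move_right): buffer="vjferwvdfvf" (len 11), cursors c1@4 c2@10 c3@11, authorship 1.1...2.233
After op 5 (insert('r')): buffer="vjferrwvdfvrfr" (len 14), cursors c1@5 c2@12 c3@14, authorship 1.1.1..2.23233
After op 6 (insert('i')): buffer="vjferirwvdfvrifri" (len 17), cursors c1@6 c2@14 c3@17, authorship 1.1.11..2.2322333

Answer: 6 14 17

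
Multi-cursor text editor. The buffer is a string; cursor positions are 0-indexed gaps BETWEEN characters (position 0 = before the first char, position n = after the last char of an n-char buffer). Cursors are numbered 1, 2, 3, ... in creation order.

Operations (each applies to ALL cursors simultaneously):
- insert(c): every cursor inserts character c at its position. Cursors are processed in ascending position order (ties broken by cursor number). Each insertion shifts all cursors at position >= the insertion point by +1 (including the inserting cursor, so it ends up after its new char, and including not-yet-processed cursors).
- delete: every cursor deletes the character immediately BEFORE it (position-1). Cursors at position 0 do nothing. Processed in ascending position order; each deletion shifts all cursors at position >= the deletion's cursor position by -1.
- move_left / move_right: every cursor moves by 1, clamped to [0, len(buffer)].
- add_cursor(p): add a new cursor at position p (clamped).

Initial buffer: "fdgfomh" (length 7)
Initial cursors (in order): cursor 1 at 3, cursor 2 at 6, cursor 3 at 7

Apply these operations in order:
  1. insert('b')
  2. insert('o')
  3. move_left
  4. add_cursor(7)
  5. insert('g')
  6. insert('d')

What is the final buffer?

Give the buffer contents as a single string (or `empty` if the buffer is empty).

After op 1 (insert('b')): buffer="fdgbfombhb" (len 10), cursors c1@4 c2@8 c3@10, authorship ...1...2.3
After op 2 (insert('o')): buffer="fdgbofombohbo" (len 13), cursors c1@5 c2@10 c3@13, authorship ...11...22.33
After op 3 (move_left): buffer="fdgbofombohbo" (len 13), cursors c1@4 c2@9 c3@12, authorship ...11...22.33
After op 4 (add_cursor(7)): buffer="fdgbofombohbo" (len 13), cursors c1@4 c4@7 c2@9 c3@12, authorship ...11...22.33
After op 5 (insert('g')): buffer="fdgbgofogmbgohbgo" (len 17), cursors c1@5 c4@9 c2@12 c3@16, authorship ...111..4.222.333
After op 6 (insert('d')): buffer="fdgbgdofogdmbgdohbgdo" (len 21), cursors c1@6 c4@11 c2@15 c3@20, authorship ...1111..44.2222.3333

Answer: fdgbgdofogdmbgdohbgdo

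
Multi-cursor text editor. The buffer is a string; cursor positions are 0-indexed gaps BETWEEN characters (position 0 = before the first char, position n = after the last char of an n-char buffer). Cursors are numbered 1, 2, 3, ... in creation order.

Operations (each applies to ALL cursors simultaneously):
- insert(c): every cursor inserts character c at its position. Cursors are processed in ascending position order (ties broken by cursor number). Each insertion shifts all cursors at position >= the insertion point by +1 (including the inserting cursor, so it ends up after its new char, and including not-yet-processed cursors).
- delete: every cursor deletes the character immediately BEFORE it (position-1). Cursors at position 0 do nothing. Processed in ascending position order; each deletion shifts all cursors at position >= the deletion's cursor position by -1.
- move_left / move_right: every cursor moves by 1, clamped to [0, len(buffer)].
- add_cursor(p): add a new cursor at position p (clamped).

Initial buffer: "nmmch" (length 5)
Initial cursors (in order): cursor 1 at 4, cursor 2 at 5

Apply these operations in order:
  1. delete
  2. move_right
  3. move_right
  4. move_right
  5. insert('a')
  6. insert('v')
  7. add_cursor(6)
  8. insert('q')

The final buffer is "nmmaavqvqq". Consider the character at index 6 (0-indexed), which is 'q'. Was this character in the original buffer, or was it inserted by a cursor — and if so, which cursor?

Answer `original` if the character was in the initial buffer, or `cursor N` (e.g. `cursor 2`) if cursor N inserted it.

After op 1 (delete): buffer="nmm" (len 3), cursors c1@3 c2@3, authorship ...
After op 2 (move_right): buffer="nmm" (len 3), cursors c1@3 c2@3, authorship ...
After op 3 (move_right): buffer="nmm" (len 3), cursors c1@3 c2@3, authorship ...
After op 4 (move_right): buffer="nmm" (len 3), cursors c1@3 c2@3, authorship ...
After op 5 (insert('a')): buffer="nmmaa" (len 5), cursors c1@5 c2@5, authorship ...12
After op 6 (insert('v')): buffer="nmmaavv" (len 7), cursors c1@7 c2@7, authorship ...1212
After op 7 (add_cursor(6)): buffer="nmmaavv" (len 7), cursors c3@6 c1@7 c2@7, authorship ...1212
After op 8 (insert('q')): buffer="nmmaavqvqq" (len 10), cursors c3@7 c1@10 c2@10, authorship ...1213212
Authorship (.=original, N=cursor N): . . . 1 2 1 3 2 1 2
Index 6: author = 3

Answer: cursor 3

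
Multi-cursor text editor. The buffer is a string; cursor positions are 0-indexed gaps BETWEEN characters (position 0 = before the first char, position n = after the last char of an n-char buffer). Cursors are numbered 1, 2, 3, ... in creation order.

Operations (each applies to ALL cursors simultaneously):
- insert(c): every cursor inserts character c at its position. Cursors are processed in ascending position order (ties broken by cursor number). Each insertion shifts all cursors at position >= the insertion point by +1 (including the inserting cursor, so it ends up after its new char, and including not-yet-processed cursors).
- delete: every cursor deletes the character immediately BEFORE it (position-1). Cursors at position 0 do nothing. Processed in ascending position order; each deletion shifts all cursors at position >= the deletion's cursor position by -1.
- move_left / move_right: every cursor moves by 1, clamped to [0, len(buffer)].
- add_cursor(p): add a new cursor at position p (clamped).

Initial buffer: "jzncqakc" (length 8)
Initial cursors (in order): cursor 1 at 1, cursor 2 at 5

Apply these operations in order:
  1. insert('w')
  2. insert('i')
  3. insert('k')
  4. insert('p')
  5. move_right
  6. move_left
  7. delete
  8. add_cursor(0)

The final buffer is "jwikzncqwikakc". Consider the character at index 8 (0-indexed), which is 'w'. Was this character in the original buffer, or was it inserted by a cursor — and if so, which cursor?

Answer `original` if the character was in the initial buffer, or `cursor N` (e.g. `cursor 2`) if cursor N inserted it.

After op 1 (insert('w')): buffer="jwzncqwakc" (len 10), cursors c1@2 c2@7, authorship .1....2...
After op 2 (insert('i')): buffer="jwizncqwiakc" (len 12), cursors c1@3 c2@9, authorship .11....22...
After op 3 (insert('k')): buffer="jwikzncqwikakc" (len 14), cursors c1@4 c2@11, authorship .111....222...
After op 4 (insert('p')): buffer="jwikpzncqwikpakc" (len 16), cursors c1@5 c2@13, authorship .1111....2222...
After op 5 (move_right): buffer="jwikpzncqwikpakc" (len 16), cursors c1@6 c2@14, authorship .1111....2222...
After op 6 (move_left): buffer="jwikpzncqwikpakc" (len 16), cursors c1@5 c2@13, authorship .1111....2222...
After op 7 (delete): buffer="jwikzncqwikakc" (len 14), cursors c1@4 c2@11, authorship .111....222...
After op 8 (add_cursor(0)): buffer="jwikzncqwikakc" (len 14), cursors c3@0 c1@4 c2@11, authorship .111....222...
Authorship (.=original, N=cursor N): . 1 1 1 . . . . 2 2 2 . . .
Index 8: author = 2

Answer: cursor 2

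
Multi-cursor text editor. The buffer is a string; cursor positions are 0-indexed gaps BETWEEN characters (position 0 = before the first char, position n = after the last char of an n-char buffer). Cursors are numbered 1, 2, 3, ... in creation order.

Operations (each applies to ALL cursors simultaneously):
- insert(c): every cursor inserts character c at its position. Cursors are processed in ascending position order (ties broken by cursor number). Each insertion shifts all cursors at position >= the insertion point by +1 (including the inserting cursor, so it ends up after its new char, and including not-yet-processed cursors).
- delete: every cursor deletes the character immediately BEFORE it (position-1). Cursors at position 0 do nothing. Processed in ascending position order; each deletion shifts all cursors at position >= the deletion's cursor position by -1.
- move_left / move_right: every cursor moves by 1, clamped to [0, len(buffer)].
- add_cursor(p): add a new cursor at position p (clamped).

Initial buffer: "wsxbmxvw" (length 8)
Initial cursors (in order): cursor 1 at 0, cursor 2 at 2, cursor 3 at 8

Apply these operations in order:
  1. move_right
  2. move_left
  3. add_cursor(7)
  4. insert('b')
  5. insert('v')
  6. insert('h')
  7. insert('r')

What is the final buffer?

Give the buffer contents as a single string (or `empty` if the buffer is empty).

After op 1 (move_right): buffer="wsxbmxvw" (len 8), cursors c1@1 c2@3 c3@8, authorship ........
After op 2 (move_left): buffer="wsxbmxvw" (len 8), cursors c1@0 c2@2 c3@7, authorship ........
After op 3 (add_cursor(7)): buffer="wsxbmxvw" (len 8), cursors c1@0 c2@2 c3@7 c4@7, authorship ........
After op 4 (insert('b')): buffer="bwsbxbmxvbbw" (len 12), cursors c1@1 c2@4 c3@11 c4@11, authorship 1..2.....34.
After op 5 (insert('v')): buffer="bvwsbvxbmxvbbvvw" (len 16), cursors c1@2 c2@6 c3@15 c4@15, authorship 11..22.....3434.
After op 6 (insert('h')): buffer="bvhwsbvhxbmxvbbvvhhw" (len 20), cursors c1@3 c2@8 c3@19 c4@19, authorship 111..222.....343434.
After op 7 (insert('r')): buffer="bvhrwsbvhrxbmxvbbvvhhrrw" (len 24), cursors c1@4 c2@10 c3@23 c4@23, authorship 1111..2222.....34343434.

Answer: bvhrwsbvhrxbmxvbbvvhhrrw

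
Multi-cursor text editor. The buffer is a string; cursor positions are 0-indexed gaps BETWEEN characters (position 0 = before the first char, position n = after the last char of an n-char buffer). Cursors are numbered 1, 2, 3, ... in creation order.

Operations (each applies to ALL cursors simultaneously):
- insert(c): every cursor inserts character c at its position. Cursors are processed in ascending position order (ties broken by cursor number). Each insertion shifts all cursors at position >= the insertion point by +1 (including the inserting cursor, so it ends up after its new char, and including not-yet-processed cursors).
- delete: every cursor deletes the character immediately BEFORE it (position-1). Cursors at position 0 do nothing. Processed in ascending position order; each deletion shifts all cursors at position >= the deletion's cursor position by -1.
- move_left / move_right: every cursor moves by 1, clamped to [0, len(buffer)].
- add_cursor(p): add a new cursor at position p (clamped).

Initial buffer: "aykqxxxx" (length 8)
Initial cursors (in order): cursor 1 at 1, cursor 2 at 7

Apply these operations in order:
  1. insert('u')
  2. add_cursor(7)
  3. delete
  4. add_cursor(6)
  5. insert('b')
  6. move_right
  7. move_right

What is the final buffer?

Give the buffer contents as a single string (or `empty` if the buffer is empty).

After op 1 (insert('u')): buffer="auykqxxxux" (len 10), cursors c1@2 c2@9, authorship .1......2.
After op 2 (add_cursor(7)): buffer="auykqxxxux" (len 10), cursors c1@2 c3@7 c2@9, authorship .1......2.
After op 3 (delete): buffer="aykqxxx" (len 7), cursors c1@1 c3@5 c2@6, authorship .......
After op 4 (add_cursor(6)): buffer="aykqxxx" (len 7), cursors c1@1 c3@5 c2@6 c4@6, authorship .......
After op 5 (insert('b')): buffer="abykqxbxbbx" (len 11), cursors c1@2 c3@7 c2@10 c4@10, authorship .1....3.24.
After op 6 (move_right): buffer="abykqxbxbbx" (len 11), cursors c1@3 c3@8 c2@11 c4@11, authorship .1....3.24.
After op 7 (move_right): buffer="abykqxbxbbx" (len 11), cursors c1@4 c3@9 c2@11 c4@11, authorship .1....3.24.

Answer: abykqxbxbbx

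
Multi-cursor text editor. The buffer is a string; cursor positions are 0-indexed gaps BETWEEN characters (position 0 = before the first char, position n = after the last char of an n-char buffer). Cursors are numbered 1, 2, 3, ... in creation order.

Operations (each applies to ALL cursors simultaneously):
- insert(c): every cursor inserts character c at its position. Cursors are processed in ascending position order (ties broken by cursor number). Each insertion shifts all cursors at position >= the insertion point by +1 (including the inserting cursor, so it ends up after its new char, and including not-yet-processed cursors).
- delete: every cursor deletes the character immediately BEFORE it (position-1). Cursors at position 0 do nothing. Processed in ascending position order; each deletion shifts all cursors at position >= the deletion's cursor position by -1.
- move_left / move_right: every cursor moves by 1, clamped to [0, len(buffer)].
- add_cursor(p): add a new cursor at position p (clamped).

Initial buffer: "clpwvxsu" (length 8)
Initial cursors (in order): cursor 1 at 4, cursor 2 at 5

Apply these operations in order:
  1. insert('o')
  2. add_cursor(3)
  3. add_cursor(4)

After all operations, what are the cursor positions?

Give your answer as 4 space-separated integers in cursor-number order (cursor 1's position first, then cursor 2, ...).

Answer: 5 7 3 4

Derivation:
After op 1 (insert('o')): buffer="clpwovoxsu" (len 10), cursors c1@5 c2@7, authorship ....1.2...
After op 2 (add_cursor(3)): buffer="clpwovoxsu" (len 10), cursors c3@3 c1@5 c2@7, authorship ....1.2...
After op 3 (add_cursor(4)): buffer="clpwovoxsu" (len 10), cursors c3@3 c4@4 c1@5 c2@7, authorship ....1.2...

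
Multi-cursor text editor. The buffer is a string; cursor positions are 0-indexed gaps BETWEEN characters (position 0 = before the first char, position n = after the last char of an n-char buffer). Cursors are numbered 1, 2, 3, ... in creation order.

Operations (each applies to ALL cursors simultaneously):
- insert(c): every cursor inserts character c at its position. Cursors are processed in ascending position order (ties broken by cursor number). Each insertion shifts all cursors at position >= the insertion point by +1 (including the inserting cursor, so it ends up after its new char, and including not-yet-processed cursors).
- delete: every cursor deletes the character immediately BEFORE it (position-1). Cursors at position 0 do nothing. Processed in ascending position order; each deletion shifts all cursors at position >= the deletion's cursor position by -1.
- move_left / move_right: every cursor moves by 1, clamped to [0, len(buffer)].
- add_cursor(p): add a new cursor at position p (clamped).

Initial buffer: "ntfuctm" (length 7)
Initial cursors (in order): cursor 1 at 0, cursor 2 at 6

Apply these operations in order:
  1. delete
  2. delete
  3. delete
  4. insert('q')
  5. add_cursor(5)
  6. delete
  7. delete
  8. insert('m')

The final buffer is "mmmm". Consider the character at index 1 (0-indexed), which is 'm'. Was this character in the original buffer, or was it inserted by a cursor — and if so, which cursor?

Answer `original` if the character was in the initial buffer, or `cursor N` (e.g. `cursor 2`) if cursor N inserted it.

After op 1 (delete): buffer="ntfucm" (len 6), cursors c1@0 c2@5, authorship ......
After op 2 (delete): buffer="ntfum" (len 5), cursors c1@0 c2@4, authorship .....
After op 3 (delete): buffer="ntfm" (len 4), cursors c1@0 c2@3, authorship ....
After op 4 (insert('q')): buffer="qntfqm" (len 6), cursors c1@1 c2@5, authorship 1...2.
After op 5 (add_cursor(5)): buffer="qntfqm" (len 6), cursors c1@1 c2@5 c3@5, authorship 1...2.
After op 6 (delete): buffer="ntm" (len 3), cursors c1@0 c2@2 c3@2, authorship ...
After op 7 (delete): buffer="m" (len 1), cursors c1@0 c2@0 c3@0, authorship .
After op 8 (insert('m')): buffer="mmmm" (len 4), cursors c1@3 c2@3 c3@3, authorship 123.
Authorship (.=original, N=cursor N): 1 2 3 .
Index 1: author = 2

Answer: cursor 2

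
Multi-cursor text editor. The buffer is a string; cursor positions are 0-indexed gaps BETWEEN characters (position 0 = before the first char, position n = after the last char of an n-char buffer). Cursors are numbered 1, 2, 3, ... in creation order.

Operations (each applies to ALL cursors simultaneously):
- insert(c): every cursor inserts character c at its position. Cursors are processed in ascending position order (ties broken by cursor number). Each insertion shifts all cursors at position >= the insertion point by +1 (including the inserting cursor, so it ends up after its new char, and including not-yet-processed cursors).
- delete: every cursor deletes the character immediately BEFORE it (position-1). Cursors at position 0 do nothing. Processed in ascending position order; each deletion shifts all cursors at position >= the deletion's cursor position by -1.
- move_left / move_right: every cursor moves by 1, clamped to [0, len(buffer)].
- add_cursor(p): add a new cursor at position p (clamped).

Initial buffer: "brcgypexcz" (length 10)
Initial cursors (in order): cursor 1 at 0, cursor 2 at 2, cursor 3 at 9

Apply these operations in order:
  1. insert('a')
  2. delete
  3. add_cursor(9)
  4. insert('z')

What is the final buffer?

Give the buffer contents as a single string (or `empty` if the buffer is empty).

After op 1 (insert('a')): buffer="abracgypexcaz" (len 13), cursors c1@1 c2@4 c3@12, authorship 1..2.......3.
After op 2 (delete): buffer="brcgypexcz" (len 10), cursors c1@0 c2@2 c3@9, authorship ..........
After op 3 (add_cursor(9)): buffer="brcgypexcz" (len 10), cursors c1@0 c2@2 c3@9 c4@9, authorship ..........
After op 4 (insert('z')): buffer="zbrzcgypexczzz" (len 14), cursors c1@1 c2@4 c3@13 c4@13, authorship 1..2.......34.

Answer: zbrzcgypexczzz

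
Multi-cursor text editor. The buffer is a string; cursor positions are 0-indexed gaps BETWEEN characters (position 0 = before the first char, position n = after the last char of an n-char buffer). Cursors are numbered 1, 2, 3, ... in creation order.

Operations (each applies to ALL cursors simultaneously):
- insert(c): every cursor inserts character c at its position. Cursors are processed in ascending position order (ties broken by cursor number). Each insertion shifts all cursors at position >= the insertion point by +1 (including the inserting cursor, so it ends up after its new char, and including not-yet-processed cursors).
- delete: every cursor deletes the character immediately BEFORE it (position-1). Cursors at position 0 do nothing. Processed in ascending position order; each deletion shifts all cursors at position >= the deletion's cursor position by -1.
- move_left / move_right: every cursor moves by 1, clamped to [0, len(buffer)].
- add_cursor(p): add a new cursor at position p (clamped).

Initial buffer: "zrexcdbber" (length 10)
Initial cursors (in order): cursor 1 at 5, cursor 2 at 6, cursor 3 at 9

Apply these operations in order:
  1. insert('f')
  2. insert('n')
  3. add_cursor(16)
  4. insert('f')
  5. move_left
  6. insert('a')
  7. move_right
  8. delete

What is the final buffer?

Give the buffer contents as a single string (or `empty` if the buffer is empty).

After op 1 (insert('f')): buffer="zrexcfdfbbefr" (len 13), cursors c1@6 c2@8 c3@12, authorship .....1.2...3.
After op 2 (insert('n')): buffer="zrexcfndfnbbefnr" (len 16), cursors c1@7 c2@10 c3@15, authorship .....11.22...33.
After op 3 (add_cursor(16)): buffer="zrexcfndfnbbefnr" (len 16), cursors c1@7 c2@10 c3@15 c4@16, authorship .....11.22...33.
After op 4 (insert('f')): buffer="zrexcfnfdfnfbbefnfrf" (len 20), cursors c1@8 c2@12 c3@18 c4@20, authorship .....111.222...333.4
After op 5 (move_left): buffer="zrexcfnfdfnfbbefnfrf" (len 20), cursors c1@7 c2@11 c3@17 c4@19, authorship .....111.222...333.4
After op 6 (insert('a')): buffer="zrexcfnafdfnafbbefnafraf" (len 24), cursors c1@8 c2@13 c3@20 c4@23, authorship .....1111.2222...3333.44
After op 7 (move_right): buffer="zrexcfnafdfnafbbefnafraf" (len 24), cursors c1@9 c2@14 c3@21 c4@24, authorship .....1111.2222...3333.44
After op 8 (delete): buffer="zrexcfnadfnabbefnara" (len 20), cursors c1@8 c2@12 c3@18 c4@20, authorship .....111.222...333.4

Answer: zrexcfnadfnabbefnara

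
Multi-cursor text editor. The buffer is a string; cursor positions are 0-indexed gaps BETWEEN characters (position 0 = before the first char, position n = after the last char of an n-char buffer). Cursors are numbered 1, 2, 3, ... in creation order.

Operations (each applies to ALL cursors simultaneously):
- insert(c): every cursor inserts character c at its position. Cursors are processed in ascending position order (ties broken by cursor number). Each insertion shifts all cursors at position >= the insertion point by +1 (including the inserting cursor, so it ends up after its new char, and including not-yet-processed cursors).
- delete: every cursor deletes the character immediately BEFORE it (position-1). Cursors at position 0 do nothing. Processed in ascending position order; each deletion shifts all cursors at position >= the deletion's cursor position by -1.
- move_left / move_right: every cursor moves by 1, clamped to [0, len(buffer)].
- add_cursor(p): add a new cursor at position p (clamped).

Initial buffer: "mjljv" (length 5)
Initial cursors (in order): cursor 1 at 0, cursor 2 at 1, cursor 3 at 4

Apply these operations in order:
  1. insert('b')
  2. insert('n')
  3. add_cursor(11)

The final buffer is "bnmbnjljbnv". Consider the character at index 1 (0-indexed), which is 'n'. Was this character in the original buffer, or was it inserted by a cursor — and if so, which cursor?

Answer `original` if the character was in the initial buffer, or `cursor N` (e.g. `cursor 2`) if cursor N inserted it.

After op 1 (insert('b')): buffer="bmbjljbv" (len 8), cursors c1@1 c2@3 c3@7, authorship 1.2...3.
After op 2 (insert('n')): buffer="bnmbnjljbnv" (len 11), cursors c1@2 c2@5 c3@10, authorship 11.22...33.
After op 3 (add_cursor(11)): buffer="bnmbnjljbnv" (len 11), cursors c1@2 c2@5 c3@10 c4@11, authorship 11.22...33.
Authorship (.=original, N=cursor N): 1 1 . 2 2 . . . 3 3 .
Index 1: author = 1

Answer: cursor 1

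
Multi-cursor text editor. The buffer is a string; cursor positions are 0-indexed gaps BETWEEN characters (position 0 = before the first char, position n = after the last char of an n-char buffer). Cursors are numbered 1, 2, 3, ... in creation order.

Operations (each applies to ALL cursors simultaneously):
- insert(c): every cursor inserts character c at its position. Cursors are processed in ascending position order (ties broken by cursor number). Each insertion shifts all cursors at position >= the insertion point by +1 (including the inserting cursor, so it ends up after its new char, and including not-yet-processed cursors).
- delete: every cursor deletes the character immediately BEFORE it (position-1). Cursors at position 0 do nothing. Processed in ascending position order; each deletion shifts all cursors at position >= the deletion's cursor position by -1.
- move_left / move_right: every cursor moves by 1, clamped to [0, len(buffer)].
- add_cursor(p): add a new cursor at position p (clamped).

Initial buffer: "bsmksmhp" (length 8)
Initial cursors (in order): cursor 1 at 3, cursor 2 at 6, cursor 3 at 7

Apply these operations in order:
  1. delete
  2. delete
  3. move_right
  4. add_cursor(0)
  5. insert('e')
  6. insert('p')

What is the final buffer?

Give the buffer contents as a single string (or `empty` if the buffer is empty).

After op 1 (delete): buffer="bsksp" (len 5), cursors c1@2 c2@4 c3@4, authorship .....
After op 2 (delete): buffer="bp" (len 2), cursors c1@1 c2@1 c3@1, authorship ..
After op 3 (move_right): buffer="bp" (len 2), cursors c1@2 c2@2 c3@2, authorship ..
After op 4 (add_cursor(0)): buffer="bp" (len 2), cursors c4@0 c1@2 c2@2 c3@2, authorship ..
After op 5 (insert('e')): buffer="ebpeee" (len 6), cursors c4@1 c1@6 c2@6 c3@6, authorship 4..123
After op 6 (insert('p')): buffer="epbpeeeppp" (len 10), cursors c4@2 c1@10 c2@10 c3@10, authorship 44..123123

Answer: epbpeeeppp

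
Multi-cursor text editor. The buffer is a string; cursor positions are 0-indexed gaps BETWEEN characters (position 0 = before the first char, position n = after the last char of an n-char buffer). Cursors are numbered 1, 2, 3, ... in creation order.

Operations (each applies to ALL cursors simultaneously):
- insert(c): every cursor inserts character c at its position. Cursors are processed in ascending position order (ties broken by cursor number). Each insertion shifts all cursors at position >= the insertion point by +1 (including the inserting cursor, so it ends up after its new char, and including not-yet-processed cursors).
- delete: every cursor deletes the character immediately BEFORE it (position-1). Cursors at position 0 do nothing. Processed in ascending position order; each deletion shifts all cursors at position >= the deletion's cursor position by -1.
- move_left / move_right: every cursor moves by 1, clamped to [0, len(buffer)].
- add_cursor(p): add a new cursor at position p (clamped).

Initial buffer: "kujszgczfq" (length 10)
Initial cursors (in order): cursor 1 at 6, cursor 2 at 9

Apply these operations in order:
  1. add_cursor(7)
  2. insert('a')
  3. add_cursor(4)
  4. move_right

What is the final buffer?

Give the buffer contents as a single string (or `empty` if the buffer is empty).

Answer: kujszgacazfaq

Derivation:
After op 1 (add_cursor(7)): buffer="kujszgczfq" (len 10), cursors c1@6 c3@7 c2@9, authorship ..........
After op 2 (insert('a')): buffer="kujszgacazfaq" (len 13), cursors c1@7 c3@9 c2@12, authorship ......1.3..2.
After op 3 (add_cursor(4)): buffer="kujszgacazfaq" (len 13), cursors c4@4 c1@7 c3@9 c2@12, authorship ......1.3..2.
After op 4 (move_right): buffer="kujszgacazfaq" (len 13), cursors c4@5 c1@8 c3@10 c2@13, authorship ......1.3..2.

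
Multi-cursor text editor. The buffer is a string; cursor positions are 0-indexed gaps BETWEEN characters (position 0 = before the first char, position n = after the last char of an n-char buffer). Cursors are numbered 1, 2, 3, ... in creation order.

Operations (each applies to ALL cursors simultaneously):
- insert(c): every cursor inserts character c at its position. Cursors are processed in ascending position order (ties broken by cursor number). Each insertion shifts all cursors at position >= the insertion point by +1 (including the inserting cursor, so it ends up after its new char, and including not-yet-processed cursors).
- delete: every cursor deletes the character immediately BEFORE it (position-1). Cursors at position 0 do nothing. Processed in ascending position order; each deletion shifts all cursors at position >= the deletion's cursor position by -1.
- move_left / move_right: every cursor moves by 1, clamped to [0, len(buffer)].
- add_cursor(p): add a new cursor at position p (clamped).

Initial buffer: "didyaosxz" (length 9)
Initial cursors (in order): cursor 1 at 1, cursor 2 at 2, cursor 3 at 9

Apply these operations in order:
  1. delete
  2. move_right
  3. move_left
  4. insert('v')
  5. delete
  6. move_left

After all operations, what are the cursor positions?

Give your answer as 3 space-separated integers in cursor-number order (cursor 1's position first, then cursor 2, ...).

After op 1 (delete): buffer="dyaosx" (len 6), cursors c1@0 c2@0 c3@6, authorship ......
After op 2 (move_right): buffer="dyaosx" (len 6), cursors c1@1 c2@1 c3@6, authorship ......
After op 3 (move_left): buffer="dyaosx" (len 6), cursors c1@0 c2@0 c3@5, authorship ......
After op 4 (insert('v')): buffer="vvdyaosvx" (len 9), cursors c1@2 c2@2 c3@8, authorship 12.....3.
After op 5 (delete): buffer="dyaosx" (len 6), cursors c1@0 c2@0 c3@5, authorship ......
After op 6 (move_left): buffer="dyaosx" (len 6), cursors c1@0 c2@0 c3@4, authorship ......

Answer: 0 0 4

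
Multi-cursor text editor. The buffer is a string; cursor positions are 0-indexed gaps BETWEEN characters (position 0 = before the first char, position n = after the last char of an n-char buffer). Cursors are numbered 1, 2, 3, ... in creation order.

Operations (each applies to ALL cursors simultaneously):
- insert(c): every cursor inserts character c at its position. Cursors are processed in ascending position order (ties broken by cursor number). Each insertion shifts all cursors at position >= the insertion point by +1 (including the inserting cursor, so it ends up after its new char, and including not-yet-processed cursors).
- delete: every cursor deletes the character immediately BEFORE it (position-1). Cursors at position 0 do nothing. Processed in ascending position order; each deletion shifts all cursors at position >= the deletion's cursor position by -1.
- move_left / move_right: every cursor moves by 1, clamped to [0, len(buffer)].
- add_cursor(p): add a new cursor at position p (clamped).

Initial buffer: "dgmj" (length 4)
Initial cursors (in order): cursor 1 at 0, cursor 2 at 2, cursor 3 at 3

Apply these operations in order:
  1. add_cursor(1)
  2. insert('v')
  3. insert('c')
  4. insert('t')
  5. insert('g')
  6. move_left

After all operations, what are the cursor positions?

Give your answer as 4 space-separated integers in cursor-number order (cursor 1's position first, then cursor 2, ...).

Answer: 3 13 18 8

Derivation:
After op 1 (add_cursor(1)): buffer="dgmj" (len 4), cursors c1@0 c4@1 c2@2 c3@3, authorship ....
After op 2 (insert('v')): buffer="vdvgvmvj" (len 8), cursors c1@1 c4@3 c2@5 c3@7, authorship 1.4.2.3.
After op 3 (insert('c')): buffer="vcdvcgvcmvcj" (len 12), cursors c1@2 c4@5 c2@8 c3@11, authorship 11.44.22.33.
After op 4 (insert('t')): buffer="vctdvctgvctmvctj" (len 16), cursors c1@3 c4@7 c2@11 c3@15, authorship 111.444.222.333.
After op 5 (insert('g')): buffer="vctgdvctggvctgmvctgj" (len 20), cursors c1@4 c4@9 c2@14 c3@19, authorship 1111.4444.2222.3333.
After op 6 (move_left): buffer="vctgdvctggvctgmvctgj" (len 20), cursors c1@3 c4@8 c2@13 c3@18, authorship 1111.4444.2222.3333.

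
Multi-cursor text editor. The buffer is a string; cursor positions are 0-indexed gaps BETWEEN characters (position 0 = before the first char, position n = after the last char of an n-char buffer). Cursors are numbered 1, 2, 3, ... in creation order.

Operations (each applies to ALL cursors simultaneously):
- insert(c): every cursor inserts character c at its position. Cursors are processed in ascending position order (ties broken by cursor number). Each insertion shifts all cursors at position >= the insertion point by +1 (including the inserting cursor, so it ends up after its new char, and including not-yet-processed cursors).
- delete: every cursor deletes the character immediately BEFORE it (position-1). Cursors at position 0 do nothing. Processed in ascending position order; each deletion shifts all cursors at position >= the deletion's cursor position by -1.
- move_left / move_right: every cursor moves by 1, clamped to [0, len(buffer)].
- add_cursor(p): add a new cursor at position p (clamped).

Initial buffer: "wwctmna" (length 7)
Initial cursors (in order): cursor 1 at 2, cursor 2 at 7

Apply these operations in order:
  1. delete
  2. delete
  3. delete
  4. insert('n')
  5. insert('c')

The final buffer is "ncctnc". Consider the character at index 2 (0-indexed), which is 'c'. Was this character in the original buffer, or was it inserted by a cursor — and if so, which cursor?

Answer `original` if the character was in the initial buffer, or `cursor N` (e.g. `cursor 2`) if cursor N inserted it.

After op 1 (delete): buffer="wctmn" (len 5), cursors c1@1 c2@5, authorship .....
After op 2 (delete): buffer="ctm" (len 3), cursors c1@0 c2@3, authorship ...
After op 3 (delete): buffer="ct" (len 2), cursors c1@0 c2@2, authorship ..
After op 4 (insert('n')): buffer="nctn" (len 4), cursors c1@1 c2@4, authorship 1..2
After op 5 (insert('c')): buffer="ncctnc" (len 6), cursors c1@2 c2@6, authorship 11..22
Authorship (.=original, N=cursor N): 1 1 . . 2 2
Index 2: author = original

Answer: original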